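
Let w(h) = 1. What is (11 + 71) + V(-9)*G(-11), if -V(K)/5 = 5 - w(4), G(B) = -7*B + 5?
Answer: -1558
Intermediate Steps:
G(B) = 5 - 7*B
V(K) = -20 (V(K) = -5*(5 - 1*1) = -5*(5 - 1) = -5*4 = -20)
(11 + 71) + V(-9)*G(-11) = (11 + 71) - 20*(5 - 7*(-11)) = 82 - 20*(5 + 77) = 82 - 20*82 = 82 - 1640 = -1558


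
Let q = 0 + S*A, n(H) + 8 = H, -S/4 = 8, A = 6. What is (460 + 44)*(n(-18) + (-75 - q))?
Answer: 45864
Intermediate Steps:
S = -32 (S = -4*8 = -32)
n(H) = -8 + H
q = -192 (q = 0 - 32*6 = 0 - 192 = -192)
(460 + 44)*(n(-18) + (-75 - q)) = (460 + 44)*((-8 - 18) + (-75 - 1*(-192))) = 504*(-26 + (-75 + 192)) = 504*(-26 + 117) = 504*91 = 45864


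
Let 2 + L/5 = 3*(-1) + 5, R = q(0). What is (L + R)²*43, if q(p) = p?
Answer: 0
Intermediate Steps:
R = 0
L = 0 (L = -10 + 5*(3*(-1) + 5) = -10 + 5*(-3 + 5) = -10 + 5*2 = -10 + 10 = 0)
(L + R)²*43 = (0 + 0)²*43 = 0²*43 = 0*43 = 0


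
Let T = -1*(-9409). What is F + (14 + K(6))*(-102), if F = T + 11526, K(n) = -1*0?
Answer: 19507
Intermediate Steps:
K(n) = 0
T = 9409
F = 20935 (F = 9409 + 11526 = 20935)
F + (14 + K(6))*(-102) = 20935 + (14 + 0)*(-102) = 20935 + 14*(-102) = 20935 - 1428 = 19507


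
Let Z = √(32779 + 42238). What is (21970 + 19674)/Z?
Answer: 41644*√75017/75017 ≈ 152.05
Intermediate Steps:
Z = √75017 ≈ 273.89
(21970 + 19674)/Z = (21970 + 19674)/(√75017) = 41644*(√75017/75017) = 41644*√75017/75017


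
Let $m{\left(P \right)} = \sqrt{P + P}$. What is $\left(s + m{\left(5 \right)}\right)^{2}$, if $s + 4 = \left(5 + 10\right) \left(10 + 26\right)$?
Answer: $\left(536 + \sqrt{10}\right)^{2} \approx 2.907 \cdot 10^{5}$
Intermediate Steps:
$m{\left(P \right)} = \sqrt{2} \sqrt{P}$ ($m{\left(P \right)} = \sqrt{2 P} = \sqrt{2} \sqrt{P}$)
$s = 536$ ($s = -4 + \left(5 + 10\right) \left(10 + 26\right) = -4 + 15 \cdot 36 = -4 + 540 = 536$)
$\left(s + m{\left(5 \right)}\right)^{2} = \left(536 + \sqrt{2} \sqrt{5}\right)^{2} = \left(536 + \sqrt{10}\right)^{2}$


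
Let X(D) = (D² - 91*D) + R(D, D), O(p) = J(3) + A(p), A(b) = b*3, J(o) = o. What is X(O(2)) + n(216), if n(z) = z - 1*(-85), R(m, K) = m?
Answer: -428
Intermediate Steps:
A(b) = 3*b
O(p) = 3 + 3*p
X(D) = D² - 90*D (X(D) = (D² - 91*D) + D = D² - 90*D)
n(z) = 85 + z (n(z) = z + 85 = 85 + z)
X(O(2)) + n(216) = (3 + 3*2)*(-90 + (3 + 3*2)) + (85 + 216) = (3 + 6)*(-90 + (3 + 6)) + 301 = 9*(-90 + 9) + 301 = 9*(-81) + 301 = -729 + 301 = -428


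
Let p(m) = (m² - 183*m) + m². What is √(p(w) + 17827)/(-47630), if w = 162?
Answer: -√40669/47630 ≈ -0.0042340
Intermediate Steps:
p(m) = -183*m + 2*m²
√(p(w) + 17827)/(-47630) = √(162*(-183 + 2*162) + 17827)/(-47630) = √(162*(-183 + 324) + 17827)*(-1/47630) = √(162*141 + 17827)*(-1/47630) = √(22842 + 17827)*(-1/47630) = √40669*(-1/47630) = -√40669/47630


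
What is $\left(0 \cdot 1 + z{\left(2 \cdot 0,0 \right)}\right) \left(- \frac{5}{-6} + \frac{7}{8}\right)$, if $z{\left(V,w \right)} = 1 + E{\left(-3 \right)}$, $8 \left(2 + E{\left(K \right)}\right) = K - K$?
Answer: $- \frac{41}{24} \approx -1.7083$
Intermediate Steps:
$E{\left(K \right)} = -2$ ($E{\left(K \right)} = -2 + \frac{K - K}{8} = -2 + \frac{1}{8} \cdot 0 = -2 + 0 = -2$)
$z{\left(V,w \right)} = -1$ ($z{\left(V,w \right)} = 1 - 2 = -1$)
$\left(0 \cdot 1 + z{\left(2 \cdot 0,0 \right)}\right) \left(- \frac{5}{-6} + \frac{7}{8}\right) = \left(0 \cdot 1 - 1\right) \left(- \frac{5}{-6} + \frac{7}{8}\right) = \left(0 - 1\right) \left(\left(-5\right) \left(- \frac{1}{6}\right) + 7 \cdot \frac{1}{8}\right) = - (\frac{5}{6} + \frac{7}{8}) = \left(-1\right) \frac{41}{24} = - \frac{41}{24}$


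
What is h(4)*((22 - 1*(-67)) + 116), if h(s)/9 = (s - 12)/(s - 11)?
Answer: 14760/7 ≈ 2108.6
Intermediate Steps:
h(s) = 9*(-12 + s)/(-11 + s) (h(s) = 9*((s - 12)/(s - 11)) = 9*((-12 + s)/(-11 + s)) = 9*(-12 + s)/(-11 + s))
h(4)*((22 - 1*(-67)) + 116) = (9*(-12 + 4)/(-11 + 4))*((22 - 1*(-67)) + 116) = (9*(-8)/(-7))*((22 + 67) + 116) = (9*(-1/7)*(-8))*(89 + 116) = (72/7)*205 = 14760/7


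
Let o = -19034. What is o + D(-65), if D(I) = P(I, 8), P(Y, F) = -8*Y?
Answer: -18514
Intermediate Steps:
D(I) = -8*I
o + D(-65) = -19034 - 8*(-65) = -19034 + 520 = -18514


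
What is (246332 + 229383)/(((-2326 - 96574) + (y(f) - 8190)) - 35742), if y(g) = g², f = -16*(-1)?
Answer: -475715/142576 ≈ -3.3366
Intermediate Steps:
f = 16
(246332 + 229383)/(((-2326 - 96574) + (y(f) - 8190)) - 35742) = (246332 + 229383)/(((-2326 - 96574) + (16² - 8190)) - 35742) = 475715/((-98900 + (256 - 8190)) - 35742) = 475715/((-98900 - 7934) - 35742) = 475715/(-106834 - 35742) = 475715/(-142576) = 475715*(-1/142576) = -475715/142576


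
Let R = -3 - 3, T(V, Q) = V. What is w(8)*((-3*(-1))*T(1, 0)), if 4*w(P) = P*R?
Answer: -36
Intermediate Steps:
R = -6
w(P) = -3*P/2 (w(P) = (P*(-6))/4 = (-6*P)/4 = -3*P/2)
w(8)*((-3*(-1))*T(1, 0)) = (-3/2*8)*(-3*(-1)*1) = -36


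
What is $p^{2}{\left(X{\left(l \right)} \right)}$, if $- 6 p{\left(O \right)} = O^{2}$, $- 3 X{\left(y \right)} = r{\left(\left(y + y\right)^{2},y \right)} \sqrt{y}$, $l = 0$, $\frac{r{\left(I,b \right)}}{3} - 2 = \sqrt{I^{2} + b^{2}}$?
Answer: $0$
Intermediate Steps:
$r{\left(I,b \right)} = 6 + 3 \sqrt{I^{2} + b^{2}}$
$X{\left(y \right)} = - \frac{\sqrt{y} \left(6 + 3 \sqrt{y^{2} + 16 y^{4}}\right)}{3}$ ($X{\left(y \right)} = - \frac{\left(6 + 3 \sqrt{\left(\left(y + y\right)^{2}\right)^{2} + y^{2}}\right) \sqrt{y}}{3} = - \frac{\left(6 + 3 \sqrt{\left(\left(2 y\right)^{2}\right)^{2} + y^{2}}\right) \sqrt{y}}{3} = - \frac{\left(6 + 3 \sqrt{\left(4 y^{2}\right)^{2} + y^{2}}\right) \sqrt{y}}{3} = - \frac{\left(6 + 3 \sqrt{16 y^{4} + y^{2}}\right) \sqrt{y}}{3} = - \frac{\left(6 + 3 \sqrt{y^{2} + 16 y^{4}}\right) \sqrt{y}}{3} = - \frac{\sqrt{y} \left(6 + 3 \sqrt{y^{2} + 16 y^{4}}\right)}{3}$)
$p{\left(O \right)} = - \frac{O^{2}}{6}$
$p^{2}{\left(X{\left(l \right)} \right)} = \left(- \frac{\left(\sqrt{0} \left(-2 - \sqrt{0^{2} \left(1 + 16 \cdot 0^{2}\right)}\right)\right)^{2}}{6}\right)^{2} = \left(- \frac{\left(0 \left(-2 - \sqrt{0 \left(1 + 16 \cdot 0\right)}\right)\right)^{2}}{6}\right)^{2} = \left(- \frac{\left(0 \left(-2 - \sqrt{0 \left(1 + 0\right)}\right)\right)^{2}}{6}\right)^{2} = \left(- \frac{\left(0 \left(-2 - \sqrt{0 \cdot 1}\right)\right)^{2}}{6}\right)^{2} = \left(- \frac{\left(0 \left(-2 - \sqrt{0}\right)\right)^{2}}{6}\right)^{2} = \left(- \frac{\left(0 \left(-2 - 0\right)\right)^{2}}{6}\right)^{2} = \left(- \frac{\left(0 \left(-2 + 0\right)\right)^{2}}{6}\right)^{2} = \left(- \frac{\left(0 \left(-2\right)\right)^{2}}{6}\right)^{2} = \left(- \frac{0^{2}}{6}\right)^{2} = \left(\left(- \frac{1}{6}\right) 0\right)^{2} = 0^{2} = 0$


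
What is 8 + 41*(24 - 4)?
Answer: 828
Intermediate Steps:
8 + 41*(24 - 4) = 8 + 41*20 = 8 + 820 = 828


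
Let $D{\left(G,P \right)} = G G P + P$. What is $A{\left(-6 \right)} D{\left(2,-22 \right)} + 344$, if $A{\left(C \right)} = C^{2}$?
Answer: $-3616$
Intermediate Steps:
$D{\left(G,P \right)} = P + P G^{2}$ ($D{\left(G,P \right)} = G^{2} P + P = P G^{2} + P = P + P G^{2}$)
$A{\left(-6 \right)} D{\left(2,-22 \right)} + 344 = \left(-6\right)^{2} \left(- 22 \left(1 + 2^{2}\right)\right) + 344 = 36 \left(- 22 \left(1 + 4\right)\right) + 344 = 36 \left(\left(-22\right) 5\right) + 344 = 36 \left(-110\right) + 344 = -3960 + 344 = -3616$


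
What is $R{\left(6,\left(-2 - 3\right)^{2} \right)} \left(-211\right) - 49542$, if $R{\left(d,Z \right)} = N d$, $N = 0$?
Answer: $-49542$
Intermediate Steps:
$R{\left(d,Z \right)} = 0$ ($R{\left(d,Z \right)} = 0 d = 0$)
$R{\left(6,\left(-2 - 3\right)^{2} \right)} \left(-211\right) - 49542 = 0 \left(-211\right) - 49542 = 0 - 49542 = -49542$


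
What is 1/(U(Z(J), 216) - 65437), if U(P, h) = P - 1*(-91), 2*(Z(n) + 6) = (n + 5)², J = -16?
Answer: -2/130583 ≈ -1.5316e-5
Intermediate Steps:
Z(n) = -6 + (5 + n)²/2 (Z(n) = -6 + (n + 5)²/2 = -6 + (5 + n)²/2)
U(P, h) = 91 + P (U(P, h) = P + 91 = 91 + P)
1/(U(Z(J), 216) - 65437) = 1/((91 + (-6 + (5 - 16)²/2)) - 65437) = 1/((91 + (-6 + (½)*(-11)²)) - 65437) = 1/((91 + (-6 + (½)*121)) - 65437) = 1/((91 + (-6 + 121/2)) - 65437) = 1/((91 + 109/2) - 65437) = 1/(291/2 - 65437) = 1/(-130583/2) = -2/130583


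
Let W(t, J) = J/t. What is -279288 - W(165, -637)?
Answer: -46081883/165 ≈ -2.7928e+5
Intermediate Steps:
-279288 - W(165, -637) = -279288 - (-637)/165 = -279288 - 1*(-637/165) = -279288 + 637/165 = -46081883/165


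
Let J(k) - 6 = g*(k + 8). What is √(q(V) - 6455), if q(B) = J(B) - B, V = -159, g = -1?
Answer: I*√6139 ≈ 78.352*I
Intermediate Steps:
J(k) = -2 - k (J(k) = 6 - (k + 8) = 6 - (8 + k) = 6 + (-8 - k) = -2 - k)
q(B) = -2 - 2*B (q(B) = (-2 - B) - B = -2 - 2*B)
√(q(V) - 6455) = √((-2 - 2*(-159)) - 6455) = √((-2 + 318) - 6455) = √(316 - 6455) = √(-6139) = I*√6139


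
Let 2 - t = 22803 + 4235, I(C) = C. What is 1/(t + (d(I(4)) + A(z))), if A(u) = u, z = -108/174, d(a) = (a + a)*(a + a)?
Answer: -29/782206 ≈ -3.7075e-5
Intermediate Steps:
d(a) = 4*a² (d(a) = (2*a)*(2*a) = 4*a²)
z = -18/29 (z = -108*1/174 = -18/29 ≈ -0.62069)
t = -27036 (t = 2 - (22803 + 4235) = 2 - 1*27038 = 2 - 27038 = -27036)
1/(t + (d(I(4)) + A(z))) = 1/(-27036 + (4*4² - 18/29)) = 1/(-27036 + (4*16 - 18/29)) = 1/(-27036 + (64 - 18/29)) = 1/(-27036 + 1838/29) = 1/(-782206/29) = -29/782206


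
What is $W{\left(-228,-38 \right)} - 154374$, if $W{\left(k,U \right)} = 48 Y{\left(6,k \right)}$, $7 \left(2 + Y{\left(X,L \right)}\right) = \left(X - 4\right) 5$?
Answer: $- \frac{1080810}{7} \approx -1.544 \cdot 10^{5}$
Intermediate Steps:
$Y{\left(X,L \right)} = - \frac{34}{7} + \frac{5 X}{7}$ ($Y{\left(X,L \right)} = -2 + \frac{\left(X - 4\right) 5}{7} = -2 + \frac{\left(-4 + X\right) 5}{7} = -2 + \frac{-20 + 5 X}{7} = -2 + \left(- \frac{20}{7} + \frac{5 X}{7}\right) = - \frac{34}{7} + \frac{5 X}{7}$)
$W{\left(k,U \right)} = - \frac{192}{7}$ ($W{\left(k,U \right)} = 48 \left(- \frac{34}{7} + \frac{5}{7} \cdot 6\right) = 48 \left(- \frac{34}{7} + \frac{30}{7}\right) = 48 \left(- \frac{4}{7}\right) = - \frac{192}{7}$)
$W{\left(-228,-38 \right)} - 154374 = - \frac{192}{7} - 154374 = - \frac{1080810}{7}$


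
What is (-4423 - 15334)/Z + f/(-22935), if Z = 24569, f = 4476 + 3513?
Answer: -216469512/187830005 ≈ -1.1525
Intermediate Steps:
f = 7989
(-4423 - 15334)/Z + f/(-22935) = (-4423 - 15334)/24569 + 7989/(-22935) = -19757*1/24569 + 7989*(-1/22935) = -19757/24569 - 2663/7645 = -216469512/187830005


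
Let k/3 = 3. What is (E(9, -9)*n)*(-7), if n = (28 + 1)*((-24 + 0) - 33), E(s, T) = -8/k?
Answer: -30856/3 ≈ -10285.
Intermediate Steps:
k = 9 (k = 3*3 = 9)
E(s, T) = -8/9
n = -1653 (n = 29*(-24 - 33) = 29*(-57) = -1653)
(E(9, -9)*n)*(-7) = -8/9*(-1653)*(-7) = (4408/3)*(-7) = -30856/3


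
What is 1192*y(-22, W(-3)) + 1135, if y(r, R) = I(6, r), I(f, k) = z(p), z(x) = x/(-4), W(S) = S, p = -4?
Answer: 2327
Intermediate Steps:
z(x) = -x/4 (z(x) = x*(-¼) = -x/4)
I(f, k) = 1 (I(f, k) = -¼*(-4) = 1)
y(r, R) = 1
1192*y(-22, W(-3)) + 1135 = 1192*1 + 1135 = 1192 + 1135 = 2327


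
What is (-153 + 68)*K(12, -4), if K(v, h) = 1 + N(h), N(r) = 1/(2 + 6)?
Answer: -765/8 ≈ -95.625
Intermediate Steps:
N(r) = ⅛ (N(r) = 1/8 = ⅛)
K(v, h) = 9/8 (K(v, h) = 1 + ⅛ = 9/8)
(-153 + 68)*K(12, -4) = (-153 + 68)*(9/8) = -85*9/8 = -765/8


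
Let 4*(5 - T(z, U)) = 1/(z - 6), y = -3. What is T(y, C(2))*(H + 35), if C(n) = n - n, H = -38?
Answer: -181/12 ≈ -15.083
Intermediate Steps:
C(n) = 0
T(z, U) = 5 - 1/(4*(-6 + z)) (T(z, U) = 5 - 1/(4*(z - 6)) = 5 - 1/(4*(-6 + z)))
T(y, C(2))*(H + 35) = ((-121 + 20*(-3))/(4*(-6 - 3)))*(-38 + 35) = ((¼)*(-121 - 60)/(-9))*(-3) = ((¼)*(-⅑)*(-181))*(-3) = (181/36)*(-3) = -181/12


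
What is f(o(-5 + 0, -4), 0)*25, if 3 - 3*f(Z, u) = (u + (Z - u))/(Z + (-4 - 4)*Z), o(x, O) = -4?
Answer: 550/21 ≈ 26.190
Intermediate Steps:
f(Z, u) = 22/21 (f(Z, u) = 1 - (u + (Z - u))/(3*(Z + (-4 - 4)*Z)) = 1 - Z/(3*(Z - 8*Z)) = 1 - Z/(3*((-7*Z))) = 1 - Z*(-1/(7*Z))/3 = 1 - ⅓*(-⅐) = 1 + 1/21 = 22/21)
f(o(-5 + 0, -4), 0)*25 = (22/21)*25 = 550/21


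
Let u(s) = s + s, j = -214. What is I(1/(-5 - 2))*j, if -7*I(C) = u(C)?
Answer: -428/49 ≈ -8.7347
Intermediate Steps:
u(s) = 2*s
I(C) = -2*C/7
I(1/(-5 - 2))*j = -2/(7*(-5 - 2))*(-214) = -2/7/(-7)*(-214) = -2/7*(-⅐)*(-214) = (2/49)*(-214) = -428/49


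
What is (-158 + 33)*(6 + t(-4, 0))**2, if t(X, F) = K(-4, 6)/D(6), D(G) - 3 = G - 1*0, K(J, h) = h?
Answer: -50000/9 ≈ -5555.6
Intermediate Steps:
D(G) = 3 + G (D(G) = 3 + (G - 1*0) = 3 + (G + 0) = 3 + G)
t(X, F) = 2/3 (t(X, F) = 6/(3 + 6) = 6/9 = 6*(1/9) = 2/3)
(-158 + 33)*(6 + t(-4, 0))**2 = (-158 + 33)*(6 + 2/3)**2 = -125*(20/3)**2 = -125*400/9 = -50000/9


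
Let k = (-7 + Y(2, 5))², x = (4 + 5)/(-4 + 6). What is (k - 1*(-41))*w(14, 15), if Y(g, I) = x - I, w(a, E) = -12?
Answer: -1167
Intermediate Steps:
x = 9/2 ≈ 4.5000
Y(g, I) = 9/2 - I
k = 225/4 (k = (-7 + (9/2 - 1*5))² = (-7 + (9/2 - 5))² = (-7 - ½)² = (-15/2)² = 225/4 ≈ 56.250)
(k - 1*(-41))*w(14, 15) = (225/4 - 1*(-41))*(-12) = (225/4 + 41)*(-12) = (389/4)*(-12) = -1167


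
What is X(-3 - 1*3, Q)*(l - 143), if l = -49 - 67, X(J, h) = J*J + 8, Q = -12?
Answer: -11396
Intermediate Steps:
X(J, h) = 8 + J² (X(J, h) = J² + 8 = 8 + J²)
l = -116
X(-3 - 1*3, Q)*(l - 143) = (8 + (-3 - 1*3)²)*(-116 - 143) = (8 + (-3 - 3)²)*(-259) = (8 + (-6)²)*(-259) = (8 + 36)*(-259) = 44*(-259) = -11396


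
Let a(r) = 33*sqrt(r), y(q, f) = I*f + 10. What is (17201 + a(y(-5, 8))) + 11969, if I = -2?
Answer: 29170 + 33*I*sqrt(6) ≈ 29170.0 + 80.833*I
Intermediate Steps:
y(q, f) = 10 - 2*f (y(q, f) = -2*f + 10 = 10 - 2*f)
(17201 + a(y(-5, 8))) + 11969 = (17201 + 33*sqrt(10 - 2*8)) + 11969 = (17201 + 33*sqrt(10 - 16)) + 11969 = (17201 + 33*sqrt(-6)) + 11969 = (17201 + 33*(I*sqrt(6))) + 11969 = (17201 + 33*I*sqrt(6)) + 11969 = 29170 + 33*I*sqrt(6)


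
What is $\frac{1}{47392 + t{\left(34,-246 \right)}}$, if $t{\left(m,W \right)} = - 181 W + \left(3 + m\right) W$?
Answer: $\frac{1}{82816} \approx 1.2075 \cdot 10^{-5}$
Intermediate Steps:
$t{\left(m,W \right)} = - 181 W + W \left(3 + m\right)$
$\frac{1}{47392 + t{\left(34,-246 \right)}} = \frac{1}{47392 - 246 \left(-178 + 34\right)} = \frac{1}{47392 - -35424} = \frac{1}{47392 + 35424} = \frac{1}{82816}$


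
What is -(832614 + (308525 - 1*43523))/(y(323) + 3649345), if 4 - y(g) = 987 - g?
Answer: -1097616/3648685 ≈ -0.30083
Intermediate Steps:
y(g) = -983 + g (y(g) = 4 - (987 - g) = 4 + (-987 + g) = -983 + g)
-(832614 + (308525 - 1*43523))/(y(323) + 3649345) = -(832614 + (308525 - 1*43523))/((-983 + 323) + 3649345) = -(832614 + (308525 - 43523))/(-660 + 3649345) = -(832614 + 265002)/3648685 = -1097616/3648685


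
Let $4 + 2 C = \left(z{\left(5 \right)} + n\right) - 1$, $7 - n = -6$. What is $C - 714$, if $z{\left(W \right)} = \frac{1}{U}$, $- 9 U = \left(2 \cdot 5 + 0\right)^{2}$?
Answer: $- \frac{142009}{200} \approx -710.04$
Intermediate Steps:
$n = 13$ ($n = 7 - -6 = 7 + 6 = 13$)
$U = - \frac{100}{9}$ ($U = - \frac{\left(2 \cdot 5 + 0\right)^{2}}{9} = - \frac{\left(10 + 0\right)^{2}}{9} = - \frac{10^{2}}{9} = \left(- \frac{1}{9}\right) 100 = - \frac{100}{9} \approx -11.111$)
$z{\left(W \right)} = - \frac{9}{100}$ ($z{\left(W \right)} = \frac{1}{- \frac{100}{9}} = - \frac{9}{100}$)
$C = \frac{791}{200}$ ($C = -2 + \frac{\left(- \frac{9}{100} + 13\right) - 1}{2} = -2 + \frac{\frac{1291}{100} - 1}{2} = -2 + \frac{1}{2} \cdot \frac{1191}{100} = -2 + \frac{1191}{200} = \frac{791}{200} \approx 3.955$)
$C - 714 = \frac{791}{200} - 714 = - \frac{142009}{200}$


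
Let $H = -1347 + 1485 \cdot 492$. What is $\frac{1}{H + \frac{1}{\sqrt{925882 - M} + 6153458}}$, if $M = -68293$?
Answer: $\frac{5522790899634758851}{4027622287750237001700530} + \frac{\sqrt{39767}}{4027622287750237001700530} \approx 1.3712 \cdot 10^{-6}$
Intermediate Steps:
$H = 729273$ ($H = -1347 + 730620 = 729273$)
$\frac{1}{H + \frac{1}{\sqrt{925882 - M} + 6153458}} = \frac{1}{729273 + \frac{1}{\sqrt{925882 - -68293} + 6153458}} = \frac{1}{729273 + \frac{1}{\sqrt{925882 + 68293} + 6153458}} = \frac{1}{729273 + \frac{1}{\sqrt{994175} + 6153458}} = \frac{1}{729273 + \frac{1}{5 \sqrt{39767} + 6153458}} = \frac{1}{729273 + \frac{1}{6153458 + 5 \sqrt{39767}}}$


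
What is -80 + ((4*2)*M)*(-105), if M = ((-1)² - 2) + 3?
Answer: -1760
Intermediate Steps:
M = 2 (M = (1 - 2) + 3 = -1 + 3 = 2)
-80 + ((4*2)*M)*(-105) = -80 + ((4*2)*2)*(-105) = -80 + (8*2)*(-105) = -80 + 16*(-105) = -80 - 1680 = -1760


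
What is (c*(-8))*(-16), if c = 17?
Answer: 2176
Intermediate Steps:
(c*(-8))*(-16) = (17*(-8))*(-16) = -136*(-16) = 2176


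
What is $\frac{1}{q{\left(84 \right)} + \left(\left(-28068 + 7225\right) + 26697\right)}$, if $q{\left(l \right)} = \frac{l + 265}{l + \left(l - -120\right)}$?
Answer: $\frac{288}{1686301} \approx 0.00017079$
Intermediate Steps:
$q{\left(l \right)} = \frac{265 + l}{120 + 2 l}$ ($q{\left(l \right)} = \frac{265 + l}{l + \left(l + 120\right)} = \frac{265 + l}{l + \left(120 + l\right)} = \frac{265 + l}{120 + 2 l}$)
$\frac{1}{q{\left(84 \right)} + \left(\left(-28068 + 7225\right) + 26697\right)} = \frac{1}{\frac{265 + 84}{2 \left(60 + 84\right)} + \left(\left(-28068 + 7225\right) + 26697\right)} = \frac{1}{\frac{1}{2} \cdot \frac{1}{144} \cdot 349 + \left(-20843 + 26697\right)} = \frac{1}{\frac{1}{2} \cdot \frac{1}{144} \cdot 349 + 5854} = \frac{1}{\frac{349}{288} + 5854} = \frac{1}{\frac{1686301}{288}} = \frac{288}{1686301}$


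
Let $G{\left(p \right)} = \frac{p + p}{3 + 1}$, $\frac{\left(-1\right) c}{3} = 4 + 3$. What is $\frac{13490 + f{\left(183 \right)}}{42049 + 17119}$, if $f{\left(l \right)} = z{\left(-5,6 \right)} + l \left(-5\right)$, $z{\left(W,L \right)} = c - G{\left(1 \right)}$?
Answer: $\frac{25107}{118336} \approx 0.21217$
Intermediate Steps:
$c = -21$ ($c = - 3 \left(4 + 3\right) = \left(-3\right) 7 = -21$)
$G{\left(p \right)} = \frac{p}{2}$ ($G{\left(p \right)} = \frac{2 p}{4} = 2 p \frac{1}{4} = \frac{p}{2}$)
$z{\left(W,L \right)} = - \frac{43}{2}$ ($z{\left(W,L \right)} = -21 - \frac{1}{2} \cdot 1 = -21 - \frac{1}{2} = - \frac{43}{2}$)
$f{\left(l \right)} = - \frac{43}{2} - 5 l$ ($f{\left(l \right)} = - \frac{43}{2} + l \left(-5\right) = - \frac{43}{2} - 5 l$)
$\frac{13490 + f{\left(183 \right)}}{42049 + 17119} = \frac{13490 - \frac{1873}{2}}{42049 + 17119} = \frac{13490 - \frac{1873}{2}}{59168} = \left(13490 - \frac{1873}{2}\right) \frac{1}{59168} = \frac{25107}{2} \cdot \frac{1}{59168} = \frac{25107}{118336}$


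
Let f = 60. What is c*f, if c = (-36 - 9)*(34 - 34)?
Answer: 0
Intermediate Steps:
c = 0 (c = -45*0 = 0)
c*f = 0*60 = 0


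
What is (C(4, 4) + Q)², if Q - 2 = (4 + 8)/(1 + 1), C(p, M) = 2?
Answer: 100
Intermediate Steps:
Q = 8 (Q = 2 + (4 + 8)/(1 + 1) = 2 + 12/2 = 2 + 12*(½) = 2 + 6 = 8)
(C(4, 4) + Q)² = (2 + 8)² = 10² = 100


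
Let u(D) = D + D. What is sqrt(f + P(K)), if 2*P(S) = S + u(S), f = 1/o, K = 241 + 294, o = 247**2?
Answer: sqrt(195838894)/494 ≈ 28.328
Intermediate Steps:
u(D) = 2*D
o = 61009
K = 535
f = 1/61009 ≈ 1.6391e-5
P(S) = 3*S/2 (P(S) = (S + 2*S)/2 = (3*S)/2 = 3*S/2)
sqrt(f + P(K)) = sqrt(1/61009 + (3/2)*535) = sqrt(1/61009 + 1605/2) = sqrt(97919447/122018) = sqrt(195838894)/494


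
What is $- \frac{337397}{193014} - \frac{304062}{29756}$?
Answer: $- \frac{8590976000}{717915573} \approx -11.967$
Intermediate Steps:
$- \frac{337397}{193014} - \frac{304062}{29756} = \left(-337397\right) \frac{1}{193014} - \frac{152031}{14878} = - \frac{337397}{193014} - \frac{152031}{14878} = - \frac{8590976000}{717915573}$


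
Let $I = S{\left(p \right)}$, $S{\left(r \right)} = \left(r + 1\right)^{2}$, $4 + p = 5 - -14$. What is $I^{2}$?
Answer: $65536$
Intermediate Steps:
$p = 15$ ($p = -4 + \left(5 - -14\right) = -4 + \left(5 + 14\right) = -4 + 19 = 15$)
$S{\left(r \right)} = \left(1 + r\right)^{2}$
$I = 256$ ($I = \left(1 + 15\right)^{2} = 16^{2} = 256$)
$I^{2} = 256^{2} = 65536$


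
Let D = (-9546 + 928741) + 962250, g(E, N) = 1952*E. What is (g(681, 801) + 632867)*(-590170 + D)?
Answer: 2533712688225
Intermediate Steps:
D = 1881445 (D = 919195 + 962250 = 1881445)
(g(681, 801) + 632867)*(-590170 + D) = (1952*681 + 632867)*(-590170 + 1881445) = (1329312 + 632867)*1291275 = 1962179*1291275 = 2533712688225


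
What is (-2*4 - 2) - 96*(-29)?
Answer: 2774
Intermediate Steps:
(-2*4 - 2) - 96*(-29) = (-8 - 2) + 2784 = -10 + 2784 = 2774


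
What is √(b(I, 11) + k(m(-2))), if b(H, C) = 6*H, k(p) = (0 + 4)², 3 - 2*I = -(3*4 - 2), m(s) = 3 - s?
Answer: √55 ≈ 7.4162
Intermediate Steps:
I = 13/2 (I = 3/2 - (-1)*(3*4 - 2)/2 = 3/2 - (-1)*(12 - 2)/2 = 3/2 - (-1)*10/2 = 3/2 - ½*(-10) = 3/2 + 5 = 13/2 ≈ 6.5000)
k(p) = 16 (k(p) = 4² = 16)
√(b(I, 11) + k(m(-2))) = √(6*(13/2) + 16) = √(39 + 16) = √55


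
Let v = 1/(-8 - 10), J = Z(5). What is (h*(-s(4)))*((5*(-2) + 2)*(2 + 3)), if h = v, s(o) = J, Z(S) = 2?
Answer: -40/9 ≈ -4.4444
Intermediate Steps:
J = 2
v = -1/18 (v = 1/(-18) = -1/18 ≈ -0.055556)
s(o) = 2
h = -1/18 ≈ -0.055556
(h*(-s(4)))*((5*(-2) + 2)*(2 + 3)) = (-(-1)*2/18)*((5*(-2) + 2)*(2 + 3)) = (-1/18*(-2))*((-10 + 2)*5) = (-8*5)/9 = (⅑)*(-40) = -40/9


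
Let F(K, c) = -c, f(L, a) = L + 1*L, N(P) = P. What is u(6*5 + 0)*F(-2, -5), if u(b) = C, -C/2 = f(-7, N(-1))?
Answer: 140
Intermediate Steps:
f(L, a) = 2*L (f(L, a) = L + L = 2*L)
C = 28 (C = -4*(-7) = -2*(-14) = 28)
u(b) = 28
u(6*5 + 0)*F(-2, -5) = 28*(-1*(-5)) = 28*5 = 140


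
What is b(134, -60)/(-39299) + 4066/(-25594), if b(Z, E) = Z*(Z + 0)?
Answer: -309677799/502909303 ≈ -0.61577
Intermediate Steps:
b(Z, E) = Z² (b(Z, E) = Z*Z = Z²)
b(134, -60)/(-39299) + 4066/(-25594) = 134²/(-39299) + 4066/(-25594) = 17956*(-1/39299) + 4066*(-1/25594) = -17956/39299 - 2033/12797 = -309677799/502909303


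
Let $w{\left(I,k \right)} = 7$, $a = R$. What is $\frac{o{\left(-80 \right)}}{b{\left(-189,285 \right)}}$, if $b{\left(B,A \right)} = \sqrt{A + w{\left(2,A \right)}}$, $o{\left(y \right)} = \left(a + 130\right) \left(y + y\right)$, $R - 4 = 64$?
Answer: $- \frac{15840 \sqrt{73}}{73} \approx -1853.9$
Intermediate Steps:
$R = 68$ ($R = 4 + 64 = 68$)
$a = 68$
$o{\left(y \right)} = 396 y$ ($o{\left(y \right)} = \left(68 + 130\right) \left(y + y\right) = 198 \cdot 2 y = 396 y$)
$b{\left(B,A \right)} = \sqrt{7 + A}$ ($b{\left(B,A \right)} = \sqrt{A + 7} = \sqrt{7 + A}$)
$\frac{o{\left(-80 \right)}}{b{\left(-189,285 \right)}} = \frac{396 \left(-80\right)}{\sqrt{7 + 285}} = - \frac{31680}{\sqrt{292}} = - \frac{31680}{2 \sqrt{73}} = - 31680 \frac{\sqrt{73}}{146} = - \frac{15840 \sqrt{73}}{73}$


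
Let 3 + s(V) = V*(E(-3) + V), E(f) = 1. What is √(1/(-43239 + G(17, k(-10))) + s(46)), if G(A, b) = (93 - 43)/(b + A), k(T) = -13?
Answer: 35*√13172757157/86453 ≈ 46.465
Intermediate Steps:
s(V) = -3 + V*(1 + V)
G(A, b) = 50/(A + b)
√(1/(-43239 + G(17, k(-10))) + s(46)) = √(1/(-43239 + 50/(17 - 13)) + (-3 + 46 + 46²)) = √(1/(-43239 + 50/4) + (-3 + 46 + 2116)) = √(1/(-43239 + 50*(¼)) + 2159) = √(1/(-43239 + 25/2) + 2159) = √(1/(-86453/2) + 2159) = √(-2/86453 + 2159) = √(186652025/86453) = 35*√13172757157/86453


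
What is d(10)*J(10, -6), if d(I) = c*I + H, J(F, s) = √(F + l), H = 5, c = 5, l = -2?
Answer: 110*√2 ≈ 155.56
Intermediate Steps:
J(F, s) = √(-2 + F) (J(F, s) = √(F - 2) = √(-2 + F))
d(I) = 5 + 5*I (d(I) = 5*I + 5 = 5 + 5*I)
d(10)*J(10, -6) = (5 + 5*10)*√(-2 + 10) = (5 + 50)*√8 = 55*(2*√2) = 110*√2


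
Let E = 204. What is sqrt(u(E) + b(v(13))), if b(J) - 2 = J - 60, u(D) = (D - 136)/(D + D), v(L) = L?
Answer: I*sqrt(1614)/6 ≈ 6.6958*I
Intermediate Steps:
u(D) = (-136 + D)/(2*D) (u(D) = (-136 + D)/((2*D)) = (-136 + D)*(1/(2*D)) = (-136 + D)/(2*D))
b(J) = -58 + J (b(J) = 2 + (J - 60) = 2 + (-60 + J) = -58 + J)
sqrt(u(E) + b(v(13))) = sqrt((1/2)*(-136 + 204)/204 + (-58 + 13)) = sqrt((1/2)*(1/204)*68 - 45) = sqrt(1/6 - 45) = sqrt(-269/6) = I*sqrt(1614)/6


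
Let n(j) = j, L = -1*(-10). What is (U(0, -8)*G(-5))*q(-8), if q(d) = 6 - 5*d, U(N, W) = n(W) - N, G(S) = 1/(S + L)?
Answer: -368/5 ≈ -73.600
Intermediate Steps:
L = 10
G(S) = 1/(10 + S) (G(S) = 1/(S + 10) = 1/(10 + S))
U(N, W) = W - N
(U(0, -8)*G(-5))*q(-8) = ((-8 - 1*0)/(10 - 5))*(6 - 5*(-8)) = ((-8 + 0)/5)*(6 + 40) = -8*1/5*46 = -8/5*46 = -368/5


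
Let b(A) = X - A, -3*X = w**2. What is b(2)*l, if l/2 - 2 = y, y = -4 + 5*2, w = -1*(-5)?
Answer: -496/3 ≈ -165.33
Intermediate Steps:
w = 5
X = -25/3 (X = -1/3*5**2 = -1/3*25 = -25/3 ≈ -8.3333)
y = 6 (y = -4 + 10 = 6)
b(A) = -25/3 - A
l = 16 (l = 4 + 2*6 = 4 + 12 = 16)
b(2)*l = (-25/3 - 1*2)*16 = (-25/3 - 2)*16 = -31/3*16 = -496/3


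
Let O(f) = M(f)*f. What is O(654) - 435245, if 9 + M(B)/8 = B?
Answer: 2939395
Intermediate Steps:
M(B) = -72 + 8*B
O(f) = f*(-72 + 8*f) (O(f) = (-72 + 8*f)*f = f*(-72 + 8*f))
O(654) - 435245 = 8*654*(-9 + 654) - 435245 = 8*654*645 - 435245 = 3374640 - 435245 = 2939395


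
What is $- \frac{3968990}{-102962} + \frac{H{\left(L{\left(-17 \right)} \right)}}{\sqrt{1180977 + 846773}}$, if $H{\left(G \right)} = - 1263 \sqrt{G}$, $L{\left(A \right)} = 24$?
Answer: $\frac{1984495}{51481} - \frac{2526 \sqrt{121665}}{202775} \approx 34.203$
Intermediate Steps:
$- \frac{3968990}{-102962} + \frac{H{\left(L{\left(-17 \right)} \right)}}{\sqrt{1180977 + 846773}} = - \frac{3968990}{-102962} + \frac{\left(-1263\right) \sqrt{24}}{\sqrt{1180977 + 846773}} = \left(-3968990\right) \left(- \frac{1}{102962}\right) + \frac{\left(-1263\right) 2 \sqrt{6}}{\sqrt{2027750}} = \frac{1984495}{51481} + \frac{\left(-2526\right) \sqrt{6}}{5 \sqrt{81110}} = \frac{1984495}{51481} + - 2526 \sqrt{6} \frac{\sqrt{81110}}{405550} = \frac{1984495}{51481} - \frac{2526 \sqrt{121665}}{202775}$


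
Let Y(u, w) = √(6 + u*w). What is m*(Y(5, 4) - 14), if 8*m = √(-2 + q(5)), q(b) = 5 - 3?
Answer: 0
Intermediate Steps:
q(b) = 2
m = 0 (m = √(-2 + 2)/8 = √0/8 = (⅛)*0 = 0)
m*(Y(5, 4) - 14) = 0*(√(6 + 5*4) - 14) = 0*(√(6 + 20) - 14) = 0*(√26 - 14) = 0*(-14 + √26) = 0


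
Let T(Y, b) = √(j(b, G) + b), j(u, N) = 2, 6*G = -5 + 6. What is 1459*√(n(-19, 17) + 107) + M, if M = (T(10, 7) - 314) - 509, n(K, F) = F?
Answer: -820 + 2918*√31 ≈ 15427.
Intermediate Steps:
G = ⅙ (G = (-5 + 6)/6 = (⅙)*1 = ⅙ ≈ 0.16667)
T(Y, b) = √(2 + b)
M = -820 (M = (√(2 + 7) - 314) - 509 = (√9 - 314) - 509 = (3 - 314) - 509 = -311 - 509 = -820)
1459*√(n(-19, 17) + 107) + M = 1459*√(17 + 107) - 820 = 1459*√124 - 820 = 1459*(2*√31) - 820 = 2918*√31 - 820 = -820 + 2918*√31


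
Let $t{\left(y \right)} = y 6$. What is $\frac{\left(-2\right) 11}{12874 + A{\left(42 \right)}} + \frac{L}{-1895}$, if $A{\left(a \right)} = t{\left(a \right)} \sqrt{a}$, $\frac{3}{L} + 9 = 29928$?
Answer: $- \frac{1338210578022}{770471050373795} + \frac{1386 \sqrt{42}}{40768177} \approx -0.0015165$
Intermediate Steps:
$L = \frac{1}{9973}$ ($L = \frac{3}{-9 + 29928} = \frac{3}{29919} = 3 \cdot \frac{1}{29919} = \frac{1}{9973} \approx 0.00010027$)
$t{\left(y \right)} = 6 y$
$A{\left(a \right)} = 6 a^{\frac{3}{2}}$ ($A{\left(a \right)} = 6 a \sqrt{a} = 6 a^{\frac{3}{2}}$)
$\frac{\left(-2\right) 11}{12874 + A{\left(42 \right)}} + \frac{L}{-1895} = \frac{\left(-2\right) 11}{12874 + 6 \cdot 42^{\frac{3}{2}}} + \frac{1}{9973 \left(-1895\right)} = - \frac{22}{12874 + 6 \cdot 42 \sqrt{42}} + \frac{1}{9973} \left(- \frac{1}{1895}\right) = - \frac{22}{12874 + 252 \sqrt{42}} - \frac{1}{18898835} = - \frac{1}{18898835} - \frac{22}{12874 + 252 \sqrt{42}}$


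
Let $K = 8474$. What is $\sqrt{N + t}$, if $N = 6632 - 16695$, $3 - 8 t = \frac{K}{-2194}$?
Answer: $\frac{i \sqrt{12108872490}}{1097} \approx 100.31 i$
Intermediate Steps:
$t = \frac{941}{1097}$ ($t = \frac{3}{8} - \frac{8474 \frac{1}{-2194}}{8} = \frac{3}{8} - \frac{8474 \left(- \frac{1}{2194}\right)}{8} = \frac{3}{8} - - \frac{4237}{8776} = \frac{3}{8} + \frac{4237}{8776} = \frac{941}{1097} \approx 0.85779$)
$N = -10063$ ($N = 6632 - 16695 = -10063$)
$\sqrt{N + t} = \sqrt{-10063 + \frac{941}{1097}} = \sqrt{- \frac{11038170}{1097}} = \frac{i \sqrt{12108872490}}{1097}$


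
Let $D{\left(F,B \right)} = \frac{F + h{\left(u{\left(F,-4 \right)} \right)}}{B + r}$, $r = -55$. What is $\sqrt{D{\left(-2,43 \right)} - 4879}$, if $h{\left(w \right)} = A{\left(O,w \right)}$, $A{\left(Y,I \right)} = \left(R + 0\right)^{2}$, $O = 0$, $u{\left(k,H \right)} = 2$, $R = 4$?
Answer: $\frac{i \sqrt{175686}}{6} \approx 69.858 i$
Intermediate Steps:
$A{\left(Y,I \right)} = 16$ ($A{\left(Y,I \right)} = \left(4 + 0\right)^{2} = 4^{2} = 16$)
$h{\left(w \right)} = 16$
$D{\left(F,B \right)} = \frac{16 + F}{-55 + B}$ ($D{\left(F,B \right)} = \frac{F + 16}{B - 55} = \frac{16 + F}{-55 + B}$)
$\sqrt{D{\left(-2,43 \right)} - 4879} = \sqrt{\frac{16 - 2}{-55 + 43} - 4879} = \sqrt{\frac{1}{-12} \cdot 14 - 4879} = \sqrt{\left(- \frac{1}{12}\right) 14 - 4879} = \sqrt{- \frac{7}{6} - 4879} = \sqrt{- \frac{29281}{6}} = \frac{i \sqrt{175686}}{6}$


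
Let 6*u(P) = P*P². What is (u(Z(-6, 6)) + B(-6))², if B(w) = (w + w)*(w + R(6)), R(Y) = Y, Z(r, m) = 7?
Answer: 117649/36 ≈ 3268.0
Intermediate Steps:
u(P) = P³/6 (u(P) = (P*P²)/6 = P³/6)
B(w) = 2*w*(6 + w) (B(w) = (w + w)*(w + 6) = (2*w)*(6 + w) = 2*w*(6 + w))
(u(Z(-6, 6)) + B(-6))² = ((⅙)*7³ + 2*(-6)*(6 - 6))² = ((⅙)*343 + 2*(-6)*0)² = (343/6 + 0)² = (343/6)² = 117649/36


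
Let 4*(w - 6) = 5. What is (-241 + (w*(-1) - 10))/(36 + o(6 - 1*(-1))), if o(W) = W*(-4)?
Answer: -1033/32 ≈ -32.281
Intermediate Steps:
w = 29/4 (w = 6 + (1/4)*5 = 6 + 5/4 = 29/4 ≈ 7.2500)
o(W) = -4*W
(-241 + (w*(-1) - 10))/(36 + o(6 - 1*(-1))) = (-241 + ((29/4)*(-1) - 10))/(36 - 4*(6 - 1*(-1))) = (-241 + (-29/4 - 10))/(36 - 4*(6 + 1)) = (-241 - 69/4)/(36 - 4*7) = -1033/(4*(36 - 28)) = -1033/4/8 = -1033/4*1/8 = -1033/32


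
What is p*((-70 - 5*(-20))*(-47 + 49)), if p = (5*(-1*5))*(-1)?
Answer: 1500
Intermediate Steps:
p = 25 (p = (5*(-5))*(-1) = -25*(-1) = 25)
p*((-70 - 5*(-20))*(-47 + 49)) = 25*((-70 - 5*(-20))*(-47 + 49)) = 25*((-70 + 100)*2) = 25*(30*2) = 25*60 = 1500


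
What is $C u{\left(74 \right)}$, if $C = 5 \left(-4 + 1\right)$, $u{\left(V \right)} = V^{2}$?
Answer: $-82140$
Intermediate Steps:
$C = -15$ ($C = 5 \left(-3\right) = -15$)
$C u{\left(74 \right)} = - 15 \cdot 74^{2} = \left(-15\right) 5476 = -82140$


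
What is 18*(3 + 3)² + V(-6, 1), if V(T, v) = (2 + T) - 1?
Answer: 643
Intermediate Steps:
V(T, v) = 1 + T
18*(3 + 3)² + V(-6, 1) = 18*(3 + 3)² + (1 - 6) = 18*6² - 5 = 18*36 - 5 = 648 - 5 = 643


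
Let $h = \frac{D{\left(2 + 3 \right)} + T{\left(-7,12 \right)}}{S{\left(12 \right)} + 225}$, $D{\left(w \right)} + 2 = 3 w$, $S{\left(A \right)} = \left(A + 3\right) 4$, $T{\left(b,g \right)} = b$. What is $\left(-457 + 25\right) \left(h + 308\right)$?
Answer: $- \frac{12641184}{95} \approx -1.3307 \cdot 10^{5}$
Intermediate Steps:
$S{\left(A \right)} = 12 + 4 A$ ($S{\left(A \right)} = \left(3 + A\right) 4 = 12 + 4 A$)
$D{\left(w \right)} = -2 + 3 w$
$h = \frac{2}{95}$ ($h = \frac{\left(-2 + 3 \left(2 + 3\right)\right) - 7}{\left(12 + 4 \cdot 12\right) + 225} = \frac{\left(-2 + 3 \cdot 5\right) - 7}{\left(12 + 48\right) + 225} = \frac{\left(-2 + 15\right) - 7}{60 + 225} = \frac{13 - 7}{285} = 6 \cdot \frac{1}{285} = \frac{2}{95} \approx 0.021053$)
$\left(-457 + 25\right) \left(h + 308\right) = \left(-457 + 25\right) \left(\frac{2}{95} + 308\right) = \left(-432\right) \frac{29262}{95} = - \frac{12641184}{95}$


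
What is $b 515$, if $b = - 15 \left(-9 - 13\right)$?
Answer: $169950$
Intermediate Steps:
$b = 330$ ($b = \left(-15\right) \left(-22\right) = 330$)
$b 515 = 330 \cdot 515 = 169950$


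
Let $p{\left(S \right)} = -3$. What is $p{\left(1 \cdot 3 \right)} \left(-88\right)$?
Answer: $264$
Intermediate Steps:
$p{\left(1 \cdot 3 \right)} \left(-88\right) = \left(-3\right) \left(-88\right) = 264$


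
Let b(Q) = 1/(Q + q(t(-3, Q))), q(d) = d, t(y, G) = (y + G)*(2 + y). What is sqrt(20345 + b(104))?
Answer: 2*sqrt(45777)/3 ≈ 142.64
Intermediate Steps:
t(y, G) = (2 + y)*(G + y) (t(y, G) = (G + y)*(2 + y) = (2 + y)*(G + y))
b(Q) = 1/3 (b(Q) = 1/(Q + ((-3)**2 + 2*Q + 2*(-3) + Q*(-3))) = 1/(Q + (9 + 2*Q - 6 - 3*Q)) = 1/(Q + (3 - Q)) = 1/3)
sqrt(20345 + b(104)) = sqrt(20345 + 1/3) = sqrt(61036/3) = 2*sqrt(45777)/3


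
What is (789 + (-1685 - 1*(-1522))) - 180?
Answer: 446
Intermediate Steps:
(789 + (-1685 - 1*(-1522))) - 180 = (789 + (-1685 + 1522)) - 180 = (789 - 163) - 180 = 626 - 180 = 446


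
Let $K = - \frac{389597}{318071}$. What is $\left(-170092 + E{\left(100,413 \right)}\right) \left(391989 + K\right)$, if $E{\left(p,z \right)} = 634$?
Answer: $- \frac{1625231837407452}{24467} \approx -6.6425 \cdot 10^{10}$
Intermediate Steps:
$K = - \frac{29969}{24467}$ ($K = \left(-389597\right) \frac{1}{318071} = - \frac{29969}{24467} \approx -1.2249$)
$\left(-170092 + E{\left(100,413 \right)}\right) \left(391989 + K\right) = \left(-170092 + 634\right) \left(391989 - \frac{29969}{24467}\right) = \left(-169458\right) \frac{9590764894}{24467} = - \frac{1625231837407452}{24467}$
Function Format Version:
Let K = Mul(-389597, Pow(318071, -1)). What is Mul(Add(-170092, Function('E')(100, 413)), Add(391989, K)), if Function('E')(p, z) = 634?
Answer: Rational(-1625231837407452, 24467) ≈ -6.6425e+10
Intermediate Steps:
K = Rational(-29969, 24467) (K = Mul(-389597, Rational(1, 318071)) = Rational(-29969, 24467) ≈ -1.2249)
Mul(Add(-170092, Function('E')(100, 413)), Add(391989, K)) = Mul(Add(-170092, 634), Add(391989, Rational(-29969, 24467))) = Mul(-169458, Rational(9590764894, 24467)) = Rational(-1625231837407452, 24467)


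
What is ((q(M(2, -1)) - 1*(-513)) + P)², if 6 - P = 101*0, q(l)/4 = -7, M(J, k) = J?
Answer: 241081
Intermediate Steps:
q(l) = -28 (q(l) = 4*(-7) = -28)
P = 6 (P = 6 - 101*0 = 6 - 1*0 = 6 + 0 = 6)
((q(M(2, -1)) - 1*(-513)) + P)² = ((-28 - 1*(-513)) + 6)² = ((-28 + 513) + 6)² = (485 + 6)² = 491² = 241081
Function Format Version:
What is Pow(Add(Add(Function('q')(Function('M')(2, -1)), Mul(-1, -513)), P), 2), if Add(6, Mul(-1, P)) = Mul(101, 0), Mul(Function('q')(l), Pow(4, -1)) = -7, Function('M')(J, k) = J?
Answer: 241081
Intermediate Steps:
Function('q')(l) = -28 (Function('q')(l) = Mul(4, -7) = -28)
P = 6 (P = Add(6, Mul(-1, Mul(101, 0))) = Add(6, Mul(-1, 0)) = Add(6, 0) = 6)
Pow(Add(Add(Function('q')(Function('M')(2, -1)), Mul(-1, -513)), P), 2) = Pow(Add(Add(-28, Mul(-1, -513)), 6), 2) = Pow(Add(Add(-28, 513), 6), 2) = Pow(Add(485, 6), 2) = Pow(491, 2) = 241081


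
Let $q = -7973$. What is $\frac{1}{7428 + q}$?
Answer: $- \frac{1}{545} \approx -0.0018349$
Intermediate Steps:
$\frac{1}{7428 + q} = \frac{1}{7428 - 7973} = \frac{1}{-545} = - \frac{1}{545}$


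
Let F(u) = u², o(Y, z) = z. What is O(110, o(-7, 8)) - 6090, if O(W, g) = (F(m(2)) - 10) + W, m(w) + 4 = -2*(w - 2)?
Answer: -5974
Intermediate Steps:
m(w) = -2*w (m(w) = -4 - 2*(w - 2) = -4 - 2*(-2 + w) = -4 + (4 - 2*w) = -2*w)
O(W, g) = 6 + W (O(W, g) = ((-2*2)² - 10) + W = ((-4)² - 10) + W = (16 - 10) + W = 6 + W)
O(110, o(-7, 8)) - 6090 = (6 + 110) - 6090 = 116 - 6090 = -5974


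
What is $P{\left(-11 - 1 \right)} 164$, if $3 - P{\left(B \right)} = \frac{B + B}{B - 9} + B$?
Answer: $\frac{15908}{7} \approx 2272.6$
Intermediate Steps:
$P{\left(B \right)} = 3 - B - \frac{2 B}{-9 + B}$ ($P{\left(B \right)} = 3 - \left(\frac{B + B}{B - 9} + B\right) = 3 - \left(\frac{2 B}{-9 + B} + B\right) = 3 - \left(B + \frac{2 B}{-9 + B}\right) = 3 - B - \frac{2 B}{-9 + B}$)
$P{\left(-11 - 1 \right)} 164 = \frac{-27 - \left(-11 - 1\right)^{2} + 10 \left(-11 - 1\right)}{-9 - 12} \cdot 164 = \frac{-27 - \left(-12\right)^{2} + 10 \left(-12\right)}{-9 - 12} \cdot 164 = \frac{-27 - 144 - 120}{-21} \cdot 164 = - \frac{-27 - 144 - 120}{21} \cdot 164 = \left(- \frac{1}{21}\right) \left(-291\right) 164 = \frac{97}{7} \cdot 164 = \frac{15908}{7}$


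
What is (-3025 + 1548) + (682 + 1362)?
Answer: 567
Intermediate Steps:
(-3025 + 1548) + (682 + 1362) = -1477 + 2044 = 567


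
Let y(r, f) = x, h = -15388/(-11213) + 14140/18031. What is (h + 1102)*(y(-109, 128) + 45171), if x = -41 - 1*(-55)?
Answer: 10087105696710490/202181603 ≈ 4.9891e+7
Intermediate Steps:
h = 436012848/202181603 (h = -15388*(-1/11213) + 14140*(1/18031) = 15388/11213 + 14140/18031 = 436012848/202181603 ≈ 2.1565)
x = 14 (x = -41 + 55 = 14)
y(r, f) = 14
(h + 1102)*(y(-109, 128) + 45171) = (436012848/202181603 + 1102)*(14 + 45171) = (223240139354/202181603)*45185 = 10087105696710490/202181603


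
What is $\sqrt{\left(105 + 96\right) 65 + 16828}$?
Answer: $\sqrt{29893} \approx 172.9$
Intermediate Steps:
$\sqrt{\left(105 + 96\right) 65 + 16828} = \sqrt{201 \cdot 65 + 16828} = \sqrt{13065 + 16828} = \sqrt{29893}$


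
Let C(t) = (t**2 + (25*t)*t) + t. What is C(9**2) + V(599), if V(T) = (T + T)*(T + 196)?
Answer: 1123077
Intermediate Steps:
C(t) = t + 26*t**2 (C(t) = (t**2 + 25*t**2) + t = 26*t**2 + t = t + 26*t**2)
V(T) = 2*T*(196 + T) (V(T) = (2*T)*(196 + T) = 2*T*(196 + T))
C(9**2) + V(599) = 9**2*(1 + 26*9**2) + 2*599*(196 + 599) = 81*(1 + 26*81) + 2*599*795 = 81*(1 + 2106) + 952410 = 81*2107 + 952410 = 170667 + 952410 = 1123077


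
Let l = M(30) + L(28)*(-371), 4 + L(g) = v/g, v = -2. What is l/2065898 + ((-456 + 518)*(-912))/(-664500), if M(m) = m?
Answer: 19639633127/228798203500 ≈ 0.085838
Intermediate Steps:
L(g) = -4 - 2/g
l = 3081/2 (l = 30 + (-4 - 2/28)*(-371) = 30 + (-4 - 2*1/28)*(-371) = 30 + (-4 - 1/14)*(-371) = 30 - 57/14*(-371) = 30 + 3021/2 = 3081/2 ≈ 1540.5)
l/2065898 + ((-456 + 518)*(-912))/(-664500) = (3081/2)/2065898 + ((-456 + 518)*(-912))/(-664500) = (3081/2)*(1/2065898) + (62*(-912))*(-1/664500) = 3081/4131796 - 56544*(-1/664500) = 3081/4131796 + 4712/55375 = 19639633127/228798203500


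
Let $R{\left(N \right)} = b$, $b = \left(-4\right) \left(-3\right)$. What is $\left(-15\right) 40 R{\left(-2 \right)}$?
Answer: $-7200$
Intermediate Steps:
$b = 12$
$R{\left(N \right)} = 12$
$\left(-15\right) 40 R{\left(-2 \right)} = \left(-15\right) 40 \cdot 12 = \left(-600\right) 12 = -7200$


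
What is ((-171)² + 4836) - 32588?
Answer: 1489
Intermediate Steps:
((-171)² + 4836) - 32588 = (29241 + 4836) - 32588 = 34077 - 32588 = 1489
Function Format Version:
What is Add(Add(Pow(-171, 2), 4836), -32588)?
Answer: 1489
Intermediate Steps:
Add(Add(Pow(-171, 2), 4836), -32588) = Add(Add(29241, 4836), -32588) = Add(34077, -32588) = 1489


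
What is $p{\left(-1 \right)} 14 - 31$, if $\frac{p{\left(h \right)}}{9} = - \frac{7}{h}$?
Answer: $851$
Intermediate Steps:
$p{\left(h \right)} = - \frac{63}{h}$ ($p{\left(h \right)} = 9 \left(- \frac{7}{h}\right) = - \frac{63}{h}$)
$p{\left(-1 \right)} 14 - 31 = - \frac{63}{-1} \cdot 14 - 31 = \left(-63\right) \left(-1\right) 14 - 31 = 63 \cdot 14 - 31 = 882 - 31 = 851$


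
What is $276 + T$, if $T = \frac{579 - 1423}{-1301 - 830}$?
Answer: $\frac{589000}{2131} \approx 276.4$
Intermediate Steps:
$T = \frac{844}{2131}$ ($T = - \frac{844}{-2131} = \left(-844\right) \left(- \frac{1}{2131}\right) = \frac{844}{2131} \approx 0.39606$)
$276 + T = 276 + \frac{844}{2131} = \frac{589000}{2131}$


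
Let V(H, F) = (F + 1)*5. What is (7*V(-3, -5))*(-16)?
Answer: 2240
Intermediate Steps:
V(H, F) = 5 + 5*F (V(H, F) = (1 + F)*5 = 5 + 5*F)
(7*V(-3, -5))*(-16) = (7*(5 + 5*(-5)))*(-16) = (7*(5 - 25))*(-16) = (7*(-20))*(-16) = -140*(-16) = 2240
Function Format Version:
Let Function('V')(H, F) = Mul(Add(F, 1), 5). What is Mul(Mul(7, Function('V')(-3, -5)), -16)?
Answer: 2240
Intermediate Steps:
Function('V')(H, F) = Add(5, Mul(5, F)) (Function('V')(H, F) = Mul(Add(1, F), 5) = Add(5, Mul(5, F)))
Mul(Mul(7, Function('V')(-3, -5)), -16) = Mul(Mul(7, Add(5, Mul(5, -5))), -16) = Mul(Mul(7, Add(5, -25)), -16) = Mul(Mul(7, -20), -16) = Mul(-140, -16) = 2240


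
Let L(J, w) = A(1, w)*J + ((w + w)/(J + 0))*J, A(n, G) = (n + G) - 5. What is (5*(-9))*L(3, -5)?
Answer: 1665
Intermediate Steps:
A(n, G) = -5 + G + n (A(n, G) = (G + n) - 5 = -5 + G + n)
L(J, w) = 2*w + J*(-4 + w) (L(J, w) = (-5 + w + 1)*J + ((w + w)/(J + 0))*J = (-4 + w)*J + ((2*w)/J)*J = J*(-4 + w) + (2*w/J)*J = J*(-4 + w) + 2*w = 2*w + J*(-4 + w))
(5*(-9))*L(3, -5) = (5*(-9))*(2*(-5) + 3*(-4 - 5)) = -45*(-10 + 3*(-9)) = -45*(-10 - 27) = -45*(-37) = 1665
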